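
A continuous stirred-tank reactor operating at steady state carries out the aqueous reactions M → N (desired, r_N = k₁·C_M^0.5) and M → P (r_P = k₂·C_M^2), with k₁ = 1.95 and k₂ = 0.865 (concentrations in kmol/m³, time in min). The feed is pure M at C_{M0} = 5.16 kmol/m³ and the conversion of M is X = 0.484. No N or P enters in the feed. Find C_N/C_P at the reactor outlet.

Exit C_M = C_{M0}(1−X) = 5.16×0.516 = 2.663 kmol/m³.
In a CSTR the entire volume is at exit conditions, so r_N = 1.95×2.663^0.5 = 3.182 and r_P = 0.865×2.663^2 = 6.132.
Overall selectivity = C_N/C_P = r_Nτ/(r_Pτ) = r_N/r_P = 0.519.

0.519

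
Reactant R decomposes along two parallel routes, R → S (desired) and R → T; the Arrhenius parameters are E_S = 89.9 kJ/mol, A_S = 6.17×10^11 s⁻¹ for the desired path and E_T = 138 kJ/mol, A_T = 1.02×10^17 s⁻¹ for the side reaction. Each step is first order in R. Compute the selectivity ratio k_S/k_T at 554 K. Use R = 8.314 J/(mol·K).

0.208

Since both paths have the same order in R, the concentration cancels and S_{S/T} = k_S/k_T = (A_S/A_T)·exp[(E_T−E_S)/(RT)].
(E_T−E_S)/(RT) = (138−89.9)×10³/(8.314×554) = 48100/4606 = 10.44.
k_S/k_T = (6.17×10^11/1.02×10^17)·exp(10.44) = 6.049×10^-6 × 34303 = 0.208.
Since E_S < E_T, lowering the temperature improves selectivity toward S.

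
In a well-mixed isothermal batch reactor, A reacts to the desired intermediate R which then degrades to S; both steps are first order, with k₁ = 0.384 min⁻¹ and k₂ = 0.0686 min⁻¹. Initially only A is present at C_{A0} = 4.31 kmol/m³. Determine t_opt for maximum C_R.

The intermediate peaks when r₁ = r₂, i.e. k₁e^(−k₁t) = k₂e^(−k₂t), giving t_opt = ln(k₂/k₁)/(k₂−k₁).
= ln(0.0686/0.384)/(0.0686−0.384) = ln(0.1786)/-0.3154 = -1.722/-0.3154 = 5.46 min.

5.46 min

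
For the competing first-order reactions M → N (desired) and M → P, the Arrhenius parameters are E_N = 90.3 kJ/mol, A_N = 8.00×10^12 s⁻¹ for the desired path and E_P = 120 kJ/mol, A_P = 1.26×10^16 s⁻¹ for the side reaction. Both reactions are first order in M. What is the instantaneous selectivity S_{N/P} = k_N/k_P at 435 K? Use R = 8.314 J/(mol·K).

Since both paths have the same order in M, the concentration cancels and S_{N/P} = k_N/k_P = (A_N/A_P)·exp[(E_P−E_N)/(RT)].
(E_P−E_N)/(RT) = (120−90.3)×10³/(8.314×435) = 29700/3617 = 8.212.
k_N/k_P = (8.00×10^12/1.26×10^16)·exp(8.212) = 6.349×10^-4 × 3685 = 2.34.

2.34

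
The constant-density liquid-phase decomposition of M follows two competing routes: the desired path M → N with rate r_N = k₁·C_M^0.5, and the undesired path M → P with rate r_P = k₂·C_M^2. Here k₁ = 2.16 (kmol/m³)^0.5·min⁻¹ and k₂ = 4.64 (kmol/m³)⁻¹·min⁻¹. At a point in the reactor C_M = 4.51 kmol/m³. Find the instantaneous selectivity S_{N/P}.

S_{N/P} = r_N/r_P = (k₁·C_M^0.5)/(k₂·C_M^2) = (k₁/k₂)·C_M^-1.5.
= (2.16×4.510^0.5) / (4.64×4.510^2) = 4.587/94.38 = 0.0486.
The undesired path is higher order in M, so low C_M (CSTR or dilute feed) favours N.

0.0486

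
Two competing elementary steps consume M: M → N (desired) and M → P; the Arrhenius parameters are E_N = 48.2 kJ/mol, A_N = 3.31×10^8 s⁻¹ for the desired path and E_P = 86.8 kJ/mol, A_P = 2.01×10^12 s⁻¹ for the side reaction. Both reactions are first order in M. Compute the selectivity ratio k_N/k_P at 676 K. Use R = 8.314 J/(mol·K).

0.158

k_N/k_P = (A_N/A_P)·exp[−(E_N−E_P)/(RT)] = (A_N/A_P)·exp[(E_P−E_N)/(RT)].
(E_P−E_N)/(RT) = (86.8−48.2)×10³/(8.314×676) = 38600/5620 = 6.868.
k_N/k_P = (3.31×10^8/2.01×10^12)·exp(6.868) = 1.647×10^-4 × 961.0 = 0.158.
Since E_N < E_P, lowering the temperature improves selectivity toward N.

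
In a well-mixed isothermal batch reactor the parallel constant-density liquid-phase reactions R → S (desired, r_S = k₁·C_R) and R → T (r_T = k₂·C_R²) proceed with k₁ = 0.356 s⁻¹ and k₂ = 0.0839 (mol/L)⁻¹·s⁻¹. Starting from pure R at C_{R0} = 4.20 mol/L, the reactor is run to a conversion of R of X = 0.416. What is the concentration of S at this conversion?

0.984 mol/L

C_R = C_{R0}(1−X) = 2.453 mol/L.
Along a PFR/batch, dC_S/dC_R = −r_S/(r_S+r_T) = −k₁/(k₁+k₂·C_R).
Integrating from C_{R0} to C_R: C_S = (0.356/0.0839)·ln[(0.356+0.0839·4.20)/(0.356+0.0839·2.45)] = 4.243·ln(0.7084/0.5618) = 0.9838 mol/L.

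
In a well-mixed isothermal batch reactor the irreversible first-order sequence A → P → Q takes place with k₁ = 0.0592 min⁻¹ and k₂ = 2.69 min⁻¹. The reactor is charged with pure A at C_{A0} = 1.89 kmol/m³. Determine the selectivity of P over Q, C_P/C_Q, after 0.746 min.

0.749

Solving the coupled first-order balances gives C_P(t) = [k₁/(k₂−k₁)]·C_{A0}·(e^(−k₁t) − e^(−k₂t)).
e^(−k₁t) = e^(−0.0592×0.746) = e^(−0.04416) = 0.9568; e^(−k₂t) = e^(−2.007) = 0.1344.
C_P = 0.0592×1.89/(2.69−0.0592) × (0.9568−0.1344) = 0.04253×0.8224 = 0.03498 kmol/m³.
C_A = C_{A0}e^(−k₁t) = 1.808 kmol/m³, so C_Q = C_{A0}−C_A−C_P = 0.04668 kmol/m³; C_P/C_Q = 0.749.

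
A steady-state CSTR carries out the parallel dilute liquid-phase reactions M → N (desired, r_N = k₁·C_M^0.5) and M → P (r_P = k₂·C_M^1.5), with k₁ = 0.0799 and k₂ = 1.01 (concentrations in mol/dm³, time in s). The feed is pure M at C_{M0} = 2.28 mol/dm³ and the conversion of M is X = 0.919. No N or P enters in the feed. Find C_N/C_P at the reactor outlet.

0.428

Exit C_M = C_{M0}(1−X) = 2.28×0.0810 = 0.1847 mol/dm³.
In a CSTR the entire volume is at exit conditions, so r_N = 0.0799×0.1847^0.5 = 0.03434 and r_P = 1.01×0.1847^1.5 = 0.08016.
Overall selectivity = C_N/C_P = r_Nτ/(r_Pτ) = r_N/r_P = 0.428.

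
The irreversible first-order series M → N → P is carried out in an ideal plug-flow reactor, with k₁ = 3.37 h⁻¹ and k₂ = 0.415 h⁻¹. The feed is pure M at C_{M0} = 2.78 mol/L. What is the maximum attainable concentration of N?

For a first-order series the maximum intermediate yield is C_{N,max}/C_{M0} = (k₁/k₂)^[k₂/(k₂−k₁)].
= (3.37/0.415)^(0.415/(0.415−3.37)) = (8.120)^(-0.1404) = 0.7452.
C_{N,max} = 0.7452×2.78 = 2.07 mol/L.

2.07 mol/L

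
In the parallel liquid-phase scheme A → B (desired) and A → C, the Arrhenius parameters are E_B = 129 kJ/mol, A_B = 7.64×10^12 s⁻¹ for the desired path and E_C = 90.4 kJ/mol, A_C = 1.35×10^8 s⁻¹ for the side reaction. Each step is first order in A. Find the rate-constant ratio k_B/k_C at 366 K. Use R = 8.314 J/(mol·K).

Since both paths have the same order in A, the concentration cancels and S_{B/C} = k_B/k_C = (A_B/A_C)·exp[(E_C−E_B)/(RT)].
(E_C−E_B)/(RT) = (90.4−129)×10³/(8.314×366) = -38600/3043 = -12.69.
k_B/k_C = (7.64×10^12/1.35×10^8)·exp(-12.69) = 56593 × 3.097×10^-6 = 0.175.

0.175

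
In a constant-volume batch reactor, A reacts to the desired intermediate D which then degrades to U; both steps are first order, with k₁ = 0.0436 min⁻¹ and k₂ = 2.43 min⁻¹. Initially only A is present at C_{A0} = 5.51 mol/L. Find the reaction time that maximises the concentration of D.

1.68 min

Setting dC_D/dt = 0 gives t_opt = ln(k₂/k₁)/(k₂−k₁).
= ln(2.43/0.0436)/(2.43−0.0436) = ln(55.73)/2.386 = 4.021/2.386 = 1.68 min.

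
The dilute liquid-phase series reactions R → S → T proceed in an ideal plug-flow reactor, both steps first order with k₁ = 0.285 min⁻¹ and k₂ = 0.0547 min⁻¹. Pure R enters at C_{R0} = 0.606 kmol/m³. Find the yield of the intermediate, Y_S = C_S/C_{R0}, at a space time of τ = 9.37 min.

The intermediate concentration in a first-order A→B→C sequence is C_S = k₁C_{R0}(e^(−k₁τ) − e^(−k₂τ))/(k₂−k₁).
e^(−k₁τ) = e^(−0.285×9.37) = e^(−2.670) = 0.06922; e^(−k₂τ) = e^(−0.5125) = 0.5990.
C_S = 0.285×0.606/(0.0547−0.285) × (0.06922−0.5990) = (-0.7499)×(-0.5298) = 0.3973 kmol/m³.
Y_S = C_S/C_{R0} = 0.3973/0.606 = 0.656.

0.656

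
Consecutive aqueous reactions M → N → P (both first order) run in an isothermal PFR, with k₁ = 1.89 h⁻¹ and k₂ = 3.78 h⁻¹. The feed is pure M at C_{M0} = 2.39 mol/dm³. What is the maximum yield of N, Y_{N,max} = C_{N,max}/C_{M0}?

0.250

Evaluating C_N at τ_opt = ln(k₂/k₁)/(k₂−k₁) gives C_{N,max}/C_{M0} = (k₁/k₂)^[k₂/(k₂−k₁)].
= (1.89/3.78)^(3.78/(3.78−1.89)) = (0.5000)^(2.000) = 0.2500.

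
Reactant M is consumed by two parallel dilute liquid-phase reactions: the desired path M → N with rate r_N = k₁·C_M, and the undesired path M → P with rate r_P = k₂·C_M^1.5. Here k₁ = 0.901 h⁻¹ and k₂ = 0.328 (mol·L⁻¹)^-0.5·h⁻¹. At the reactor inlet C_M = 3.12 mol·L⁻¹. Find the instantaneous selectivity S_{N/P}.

1.56

S_{N/P} = r_N/r_P = (k₁·C_M)/(k₂·C_M^1.5) = (k₁/k₂)·C_M^-0.5.
= (0.901×3.120) / (0.328×3.120^1.5) = 2.811/1.808 = 1.56.
The undesired path is higher order in M, so low C_M (CSTR or dilute feed) favours N.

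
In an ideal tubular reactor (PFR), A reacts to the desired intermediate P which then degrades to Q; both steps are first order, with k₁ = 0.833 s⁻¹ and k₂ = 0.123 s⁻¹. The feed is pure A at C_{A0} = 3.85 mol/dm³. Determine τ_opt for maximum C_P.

The intermediate peaks when r₁ = r₂, i.e. k₁e^(−k₁τ) = k₂e^(−k₂τ), giving τ_opt = ln(k₂/k₁)/(k₂−k₁).
= ln(0.123/0.833)/(0.123−0.833) = ln(0.1477)/-0.7100 = -1.913/-0.7100 = 2.69 s.

2.69 s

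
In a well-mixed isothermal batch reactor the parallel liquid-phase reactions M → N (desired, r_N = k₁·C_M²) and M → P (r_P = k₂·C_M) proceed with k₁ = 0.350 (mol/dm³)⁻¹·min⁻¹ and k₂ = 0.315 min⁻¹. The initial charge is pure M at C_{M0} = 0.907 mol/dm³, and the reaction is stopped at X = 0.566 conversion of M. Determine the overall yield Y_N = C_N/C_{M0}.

0.234

C_M = C_{M0}(1−X) = 0.3936 mol/dm³.
Along a PFR/batch, dC_P/dC_M = −r_P/(r_N+r_P) = −k₂/(k₂+k₁·C_M).
Integrating from C_{M0} to C_M: C_P = (0.315/0.350)·ln[(0.315+0.350·0.907)/(0.315+0.350·0.394)] = 0.9000·ln(0.6324/0.4528) = 0.3008 mol/dm³.
Then C_N = (C_{M0}−C_M) − C_P = 0.5134 − 0.3008 = 0.2126 mol/dm³.
Y_N = C_N/C_{M0} = 0.2126/0.907 = 0.234.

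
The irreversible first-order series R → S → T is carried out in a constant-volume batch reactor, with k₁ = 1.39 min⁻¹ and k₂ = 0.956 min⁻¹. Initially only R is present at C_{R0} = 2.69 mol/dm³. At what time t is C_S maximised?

0.862 min

The intermediate peaks when r₁ = r₂, i.e. k₁e^(−k₁t) = k₂e^(−k₂t), giving t_opt = ln(k₂/k₁)/(k₂−k₁).
= ln(0.956/1.39)/(0.956−1.39) = ln(0.6878)/-0.4340 = -0.3743/-0.4340 = 0.862 min.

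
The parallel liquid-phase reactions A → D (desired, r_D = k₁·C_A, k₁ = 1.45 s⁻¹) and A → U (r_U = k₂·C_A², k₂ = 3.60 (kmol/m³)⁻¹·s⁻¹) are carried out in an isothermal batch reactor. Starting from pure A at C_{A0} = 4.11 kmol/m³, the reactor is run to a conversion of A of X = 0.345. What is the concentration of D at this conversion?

C_A = C_{A0}(1−X) = 2.692 kmol/m³.
Along a PFR/batch, dC_D/dC_A = −r_D/(r_D+r_U) = −k₁/(k₁+k₂·C_A).
Integrating from C_{A0} to C_A: C_D = (1.45/3.60)·ln[(1.45+3.60·4.11)/(1.45+3.60·2.69)] = 0.4028·ln(16.25/11.14) = 0.1519 kmol/m³.

0.152 kmol/m³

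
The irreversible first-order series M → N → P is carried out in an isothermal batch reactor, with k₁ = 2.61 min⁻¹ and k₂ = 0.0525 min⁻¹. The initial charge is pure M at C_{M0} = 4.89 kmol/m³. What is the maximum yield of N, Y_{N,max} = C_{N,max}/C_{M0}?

0.923

At the optimum, C_{N,max}/C_{M0} = (k₁/k₂)^[k₂/(k₂−k₁)].
= (2.61/0.0525)^(0.0525/(0.0525−2.61)) = (49.71)^(-0.02053) = 0.9229.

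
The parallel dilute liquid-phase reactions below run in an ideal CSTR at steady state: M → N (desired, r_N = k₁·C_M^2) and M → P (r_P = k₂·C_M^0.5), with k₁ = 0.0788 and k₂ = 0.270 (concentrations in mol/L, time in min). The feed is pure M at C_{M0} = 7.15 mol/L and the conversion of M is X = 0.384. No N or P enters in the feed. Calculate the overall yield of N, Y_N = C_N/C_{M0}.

0.280

Exit C_M = C_{M0}(1−X) = 7.15×0.616 = 4.404 mol/L.
A CSTR operates uniformly at the exit composition, giving r_N = 1.529 and r_P = 0.5666 (each k·C_M^n at C_M = 4.404).
Fraction of consumed M going to N: r_N/(r_N+r_P) = 0.7296.
C_N = 0.7296·C_{M0}·X = 0.7296×7.15×0.384 = 2.00 mol/L; Y_N = C_N/C_{M0} = 0.280.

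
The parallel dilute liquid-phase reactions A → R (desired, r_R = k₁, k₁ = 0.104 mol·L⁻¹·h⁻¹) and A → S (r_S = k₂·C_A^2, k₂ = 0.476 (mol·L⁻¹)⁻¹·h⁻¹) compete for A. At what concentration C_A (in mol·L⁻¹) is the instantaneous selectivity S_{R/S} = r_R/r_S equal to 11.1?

S_{R/S} = (k₁/k₂)·C_A^-2 ⇒ C_A = (S·k₂/k₁)^(-0.5).
= (11.1×0.476/0.104)^(-0.5) = (50.80)^(-0.5) = 0.140 mol·L⁻¹.

0.140 mol·L⁻¹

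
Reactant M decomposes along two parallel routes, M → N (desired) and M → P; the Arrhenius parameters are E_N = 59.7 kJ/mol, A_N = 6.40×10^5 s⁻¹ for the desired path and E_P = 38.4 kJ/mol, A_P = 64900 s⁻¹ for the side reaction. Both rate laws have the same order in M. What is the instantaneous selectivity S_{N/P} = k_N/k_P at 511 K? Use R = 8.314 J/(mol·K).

Since both paths have the same order in M, the concentration cancels and S_{N/P} = k_N/k_P = (A_N/A_P)·exp[(E_P−E_N)/(RT)].
(E_P−E_N)/(RT) = (38.4−59.7)×10³/(8.314×511) = -21300/4248 = -5.014.
k_N/k_P = (6.40×10^5/64900)·exp(-5.014) = 9.861 × 0.006647 = 0.0655.
Since E_N > E_P, raising the temperature improves selectivity toward N.

0.0655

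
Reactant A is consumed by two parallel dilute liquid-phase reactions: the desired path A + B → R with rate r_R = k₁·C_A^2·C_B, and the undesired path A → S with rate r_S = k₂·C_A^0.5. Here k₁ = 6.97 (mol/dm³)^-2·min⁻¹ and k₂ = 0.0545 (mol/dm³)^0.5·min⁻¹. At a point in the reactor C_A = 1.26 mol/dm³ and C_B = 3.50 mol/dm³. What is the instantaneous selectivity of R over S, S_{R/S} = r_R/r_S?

633

S_{R/S} = r_R/r_S = (k₁·C_A^2·C_B)/(k₂·C_A^0.5) = (k₁/k₂)·C_A^1.5·C_B.
= (6.97×1.260^2×3.500) / (0.0545×1.260^0.5) = 38.73/0.06118 = 633.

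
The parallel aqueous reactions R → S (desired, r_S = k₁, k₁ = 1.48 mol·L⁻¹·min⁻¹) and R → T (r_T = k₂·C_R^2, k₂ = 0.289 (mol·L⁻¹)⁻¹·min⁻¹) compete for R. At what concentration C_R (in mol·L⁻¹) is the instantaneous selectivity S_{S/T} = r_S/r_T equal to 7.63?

S_{S/T} = (k₁/k₂)·C_R^-2 ⇒ C_R = (S·k₂/k₁)^(-0.5).
= (7.63×0.289/1.48)^(-0.5) = (1.490)^(-0.5) = 0.819 mol·L⁻¹.

0.819 mol·L⁻¹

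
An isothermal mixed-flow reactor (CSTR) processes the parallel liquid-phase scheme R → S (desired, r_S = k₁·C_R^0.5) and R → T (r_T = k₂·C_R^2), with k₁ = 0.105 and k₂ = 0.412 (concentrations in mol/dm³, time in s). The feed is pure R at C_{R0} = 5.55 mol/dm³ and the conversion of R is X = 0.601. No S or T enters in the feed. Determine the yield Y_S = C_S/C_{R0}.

0.0431

Exit C_R = C_{R0}(1−X) = 5.55×0.399 = 2.214 mol/dm³.
Rates in a CSTR are evaluated at the outlet concentration: r_S = 0.105×2.214^0.5 = 0.1563, r_T = 0.412×2.214^2 = 2.020.
Fraction of consumed R going to S: r_S/(r_S+r_T) = 0.07179.
C_S = 0.07179·C_{R0}·X = 0.07179×5.55×0.601 = 0.239 mol/dm³; Y_S = C_S/C_{R0} = 0.0431.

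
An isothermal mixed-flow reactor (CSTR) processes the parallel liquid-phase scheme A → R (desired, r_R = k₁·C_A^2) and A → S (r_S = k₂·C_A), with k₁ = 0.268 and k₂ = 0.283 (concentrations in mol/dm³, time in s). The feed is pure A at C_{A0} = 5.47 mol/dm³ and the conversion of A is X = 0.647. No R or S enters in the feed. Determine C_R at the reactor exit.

2.29 mol/dm³

Exit C_A = C_{A0}(1−X) = 5.47×0.353 = 1.931 mol/dm³.
In a CSTR the entire volume is at exit conditions, so r_R = 0.268×1.931^2 = 0.9992 and r_S = 0.283×1.931 = 0.5464.
Fraction of consumed A going to R: r_R/(r_R+r_S) = 0.6465.
C_R = 0.6465·C_{A0}·X = 0.6465×5.47×0.647 = 2.29 mol/dm³.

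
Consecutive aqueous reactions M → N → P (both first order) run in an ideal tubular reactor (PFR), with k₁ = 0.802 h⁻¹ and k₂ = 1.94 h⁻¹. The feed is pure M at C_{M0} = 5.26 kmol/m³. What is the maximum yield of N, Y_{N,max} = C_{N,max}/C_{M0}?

0.222

Evaluating C_N at τ_opt = ln(k₂/k₁)/(k₂−k₁) gives C_{N,max}/C_{M0} = (k₁/k₂)^[k₂/(k₂−k₁)].
= (0.802/1.94)^(1.94/(1.94−0.802)) = (0.4134)^(1.705) = 0.2218.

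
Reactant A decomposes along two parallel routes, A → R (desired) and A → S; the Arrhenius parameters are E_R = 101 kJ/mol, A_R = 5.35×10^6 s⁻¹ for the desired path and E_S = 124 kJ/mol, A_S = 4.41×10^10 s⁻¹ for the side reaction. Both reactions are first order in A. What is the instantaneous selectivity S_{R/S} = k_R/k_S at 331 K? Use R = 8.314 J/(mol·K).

0.517

k_R/k_S = (A_R/A_S)·exp[−(E_R−E_S)/(RT)] = (A_R/A_S)·exp[(E_S−E_R)/(RT)].
(E_S−E_R)/(RT) = (124−101)×10³/(8.314×331) = 23000/2752 = 8.358.
k_R/k_S = (5.35×10^6/4.41×10^10)·exp(8.358) = 1.213×10^-4 × 4263 = 0.517.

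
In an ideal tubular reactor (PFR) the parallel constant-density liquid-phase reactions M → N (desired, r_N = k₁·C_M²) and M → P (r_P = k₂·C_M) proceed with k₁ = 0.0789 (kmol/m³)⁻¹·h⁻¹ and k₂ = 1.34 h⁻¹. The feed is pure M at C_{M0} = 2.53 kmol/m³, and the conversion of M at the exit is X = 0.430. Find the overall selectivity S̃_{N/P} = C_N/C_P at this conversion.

C_M = C_{M0}(1−X) = 1.442 kmol/m³.
Along a PFR/batch, dC_P/dC_M = −r_P/(r_N+r_P) = −k₂/(k₂+k₁·C_M).
Integrating from C_{M0} to C_M: C_P = (1.34/0.0789)·ln[(1.34+0.0789·2.53)/(1.34+0.0789·1.44)] = 16.98·ln(1.540/1.454) = 0.9743 kmol/m³.
Then C_N = (C_{M0}−C_M) − C_P = 1.088 − 0.9743 = 0.1136 kmol/m³.
S̃_{N/P} = C_N/C_P = 0.1136/0.9743 = 0.117.

0.117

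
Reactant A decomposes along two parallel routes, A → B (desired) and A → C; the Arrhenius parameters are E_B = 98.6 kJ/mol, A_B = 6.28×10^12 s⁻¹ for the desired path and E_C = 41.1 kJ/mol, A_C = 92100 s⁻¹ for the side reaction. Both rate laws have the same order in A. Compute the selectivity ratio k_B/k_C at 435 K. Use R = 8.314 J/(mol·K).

8.49

With equal orders, S_{B/C} = k_B/k_C = (A_B/A_C)·exp[(E_C−E_B)/(RT)].
(E_C−E_B)/(RT) = (41.1−98.6)×10³/(8.314×435) = -57500/3617 = -15.90.
k_B/k_C = (6.28×10^12/92100)·exp(-15.90) = 6.819×10^7 × 1.245×10^-7 = 8.49.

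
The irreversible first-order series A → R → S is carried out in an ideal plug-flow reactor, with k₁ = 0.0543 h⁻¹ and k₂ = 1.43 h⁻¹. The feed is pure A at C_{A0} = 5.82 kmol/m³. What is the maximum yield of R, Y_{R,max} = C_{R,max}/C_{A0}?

0.0334

For a first-order series the maximum intermediate yield is C_{R,max}/C_{A0} = (k₁/k₂)^[k₂/(k₂−k₁)].
= (0.0543/1.43)^(1.43/(1.43−0.0543)) = (0.03797)^(1.039) = 0.03337.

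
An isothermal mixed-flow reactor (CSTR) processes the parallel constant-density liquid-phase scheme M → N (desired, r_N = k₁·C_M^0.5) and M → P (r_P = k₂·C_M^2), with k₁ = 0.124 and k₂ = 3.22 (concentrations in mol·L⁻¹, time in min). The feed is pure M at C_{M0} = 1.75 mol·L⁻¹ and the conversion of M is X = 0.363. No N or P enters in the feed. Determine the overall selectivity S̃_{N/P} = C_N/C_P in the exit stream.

0.0327

Exit C_M = C_{M0}(1−X) = 1.75×0.637 = 1.115 mol·L⁻¹.
In a CSTR the entire volume is at exit conditions, so r_N = 0.124×1.115^0.5 = 0.1309 and r_P = 3.22×1.115^2 = 4.001.
Overall selectivity = C_N/C_P = r_Nτ/(r_Pτ) = r_N/r_P = 0.0327.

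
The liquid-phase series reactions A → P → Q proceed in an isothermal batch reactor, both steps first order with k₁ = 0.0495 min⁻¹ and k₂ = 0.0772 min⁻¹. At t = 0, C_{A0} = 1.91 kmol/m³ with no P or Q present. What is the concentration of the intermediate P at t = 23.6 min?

0.509 kmol/m³

Solving the coupled first-order balances gives C_P(t) = [k₁/(k₂−k₁)]·C_{A0}·(e^(−k₁t) − e^(−k₂t)).
e^(−k₁t) = e^(−0.0495×23.6) = e^(−1.168) = 0.3109; e^(−k₂t) = e^(−1.822) = 0.1617.
C_P = 0.0495×1.91/(0.0772−0.0495) × (0.3109−0.1617) = 3.413×0.1492 = 0.5093 kmol/m³.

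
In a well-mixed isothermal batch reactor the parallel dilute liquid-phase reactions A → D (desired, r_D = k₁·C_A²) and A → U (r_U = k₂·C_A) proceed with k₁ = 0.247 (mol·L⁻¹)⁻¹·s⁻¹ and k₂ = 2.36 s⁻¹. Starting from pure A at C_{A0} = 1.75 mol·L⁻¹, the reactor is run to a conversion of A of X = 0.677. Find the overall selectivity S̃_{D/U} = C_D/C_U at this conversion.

C_A = C_{A0}(1−X) = 0.5652 mol·L⁻¹.
Along a PFR/batch, dC_U/dC_A = −r_U/(r_D+r_U) = −k₂/(k₂+k₁·C_A).
Integrating from C_{A0} to C_A: C_U = (2.36/0.247)·ln[(2.36+0.247·1.75)/(2.36+0.247·0.565)] = 9.555·ln(2.792/2.500) = 1.058 mol·L⁻¹.
Then C_D = (C_{A0}−C_A) − C_U = 1.185 − 1.058 = 0.1270 mol·L⁻¹.
S̃_{D/U} = C_D/C_U = 0.1270/1.058 = 0.120.

0.120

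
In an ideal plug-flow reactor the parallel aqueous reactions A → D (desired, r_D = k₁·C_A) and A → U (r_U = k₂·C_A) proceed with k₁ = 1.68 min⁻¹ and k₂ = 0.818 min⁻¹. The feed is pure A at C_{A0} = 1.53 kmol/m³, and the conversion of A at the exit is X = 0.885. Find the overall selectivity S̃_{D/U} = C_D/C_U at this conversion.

C_A = C_{A0}(1−X) = 0.1759 kmol/m³.
Both paths are first order in A, so the instantaneous fraction to D is constant: dC_D/d(−C_A) = k₁/(k₁+k₂) = 0.6725.
C_D = 0.6725·(C_{A0}−C_A) = 0.6725×1.354 = 0.911 kmol/m³.
C_U = (C_{A0}−C_A)−C_D = 0.4434 kmol/m³; S̃_{D/U} = 0.9107/0.4434 = 2.05.

2.05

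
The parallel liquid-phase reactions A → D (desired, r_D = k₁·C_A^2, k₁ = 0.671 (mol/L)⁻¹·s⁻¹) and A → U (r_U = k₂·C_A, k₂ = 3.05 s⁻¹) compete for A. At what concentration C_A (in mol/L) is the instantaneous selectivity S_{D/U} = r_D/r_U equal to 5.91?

S_{D/U} = (k₁/k₂)·C_A ⇒ C_A = S·k₂/k₁.
= 5.91×3.05/0.671 = 26.9 mol/L.

26.9 mol/L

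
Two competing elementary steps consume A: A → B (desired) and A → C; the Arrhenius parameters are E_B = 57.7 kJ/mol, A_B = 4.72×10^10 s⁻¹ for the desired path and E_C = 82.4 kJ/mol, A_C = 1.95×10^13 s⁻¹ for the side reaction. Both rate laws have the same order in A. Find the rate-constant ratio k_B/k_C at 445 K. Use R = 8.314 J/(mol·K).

With equal orders, S_{B/C} = k_B/k_C = (A_B/A_C)·exp[(E_C−E_B)/(RT)].
(E_C−E_B)/(RT) = (82.4−57.7)×10³/(8.314×445) = 24700/3700 = 6.676.
k_B/k_C = (4.72×10^10/1.95×10^13)·exp(6.676) = 0.002421 × 793.3 = 1.92.
Since E_B < E_C, lowering the temperature improves selectivity toward B.

1.92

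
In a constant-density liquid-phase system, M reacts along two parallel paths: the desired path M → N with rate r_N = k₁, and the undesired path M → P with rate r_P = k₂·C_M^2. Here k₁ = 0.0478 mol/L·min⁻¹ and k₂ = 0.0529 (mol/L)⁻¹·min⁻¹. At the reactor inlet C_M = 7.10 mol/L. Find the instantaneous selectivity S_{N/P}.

0.0179

S_{N/P} = r_N/r_P = (k₁)/(k₂·C_M^2) = (k₁/k₂)·C_M^-2.
= (0.0478) / (0.0529×7.100^2) = 0.04780/2.667 = 0.0179.
The undesired path is higher order in M, so low C_M (CSTR or dilute feed) favours N.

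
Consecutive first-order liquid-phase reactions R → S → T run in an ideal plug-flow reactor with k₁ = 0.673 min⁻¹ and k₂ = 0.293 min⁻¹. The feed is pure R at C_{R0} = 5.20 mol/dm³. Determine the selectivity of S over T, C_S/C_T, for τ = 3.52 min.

1.06

Solving the coupled first-order balances gives C_S(τ) = [k₁/(k₂−k₁)]·C_{R0}·(e^(−k₁τ) − e^(−k₂τ)).
e^(−k₁τ) = e^(−0.673×3.52) = e^(−2.369) = 0.09358; e^(−k₂τ) = e^(−1.031) = 0.3565.
C_S = 0.673×5.20/(0.293−0.673) × (0.09358−0.3565) = (-9.209)×(-0.2629) = 2.422 mol/dm³.
C_R = C_{R0}e^(−k₁τ) = 0.4866 mol/dm³, so C_T = C_{R0}−C_R−C_S = 2.292 mol/dm³; C_S/C_T = 1.06.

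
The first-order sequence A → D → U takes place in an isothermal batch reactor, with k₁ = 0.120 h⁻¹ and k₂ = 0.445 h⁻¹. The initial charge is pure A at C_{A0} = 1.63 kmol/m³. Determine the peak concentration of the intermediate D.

0.271 kmol/m³

At the optimum, C_{D,max}/C_{A0} = (k₁/k₂)^[k₂/(k₂−k₁)].
= (0.120/0.445)^(0.445/(0.445−0.120)) = (0.2697)^(1.369) = 0.1662.
C_{D,max} = 0.1662×1.63 = 0.271 kmol/m³.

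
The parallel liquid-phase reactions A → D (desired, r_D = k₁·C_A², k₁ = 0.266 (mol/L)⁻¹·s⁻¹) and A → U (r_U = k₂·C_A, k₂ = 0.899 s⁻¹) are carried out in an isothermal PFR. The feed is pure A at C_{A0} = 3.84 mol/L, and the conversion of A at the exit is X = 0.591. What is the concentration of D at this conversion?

0.994 mol/L

C_A = C_{A0}(1−X) = 1.571 mol/L.
Along a PFR/batch, dC_U/dC_A = −r_U/(r_D+r_U) = −k₂/(k₂+k₁·C_A).
Integrating from C_{A0} to C_A: C_U = (0.899/0.266)·ln[(0.899+0.266·3.84)/(0.899+0.266·1.57)] = 3.380·ln(1.920/1.317) = 1.275 mol/L.
Then C_D = (C_{A0}−C_A) − C_U = 2.269 − 1.275 = 0.9940 mol/L.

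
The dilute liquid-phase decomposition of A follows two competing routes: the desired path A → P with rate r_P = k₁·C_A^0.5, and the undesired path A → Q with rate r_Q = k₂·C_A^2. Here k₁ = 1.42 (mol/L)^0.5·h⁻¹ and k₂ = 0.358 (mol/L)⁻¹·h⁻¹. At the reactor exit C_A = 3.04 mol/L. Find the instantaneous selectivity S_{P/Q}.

S_{P/Q} = r_P/r_Q = (k₁·C_A^0.5)/(k₂·C_A^2) = (k₁/k₂)·C_A^-1.5.
= (1.42×3.040^0.5) / (0.358×3.040^2) = 2.476/3.308 = 0.748.
The undesired path is higher order in A, so low C_A (CSTR or dilute feed) favours P.

0.748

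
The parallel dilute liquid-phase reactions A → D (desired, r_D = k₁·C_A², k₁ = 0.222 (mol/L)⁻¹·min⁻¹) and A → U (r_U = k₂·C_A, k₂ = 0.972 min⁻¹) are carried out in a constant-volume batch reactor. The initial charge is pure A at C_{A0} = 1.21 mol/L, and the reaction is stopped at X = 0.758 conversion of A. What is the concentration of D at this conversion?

C_A = C_{A0}(1−X) = 0.2928 mol/L.
Along a PFR/batch, dC_U/dC_A = −r_U/(r_D+r_U) = −k₂/(k₂+k₁·C_A).
Integrating from C_{A0} to C_A: C_U = (0.972/0.222)·ln[(0.972+0.222·1.21)/(0.972+0.222·0.293)] = 4.378·ln(1.241/1.037) = 0.7849 mol/L.
Then C_D = (C_{A0}−C_A) − C_U = 0.9172 − 0.7849 = 0.1323 mol/L.

0.132 mol/L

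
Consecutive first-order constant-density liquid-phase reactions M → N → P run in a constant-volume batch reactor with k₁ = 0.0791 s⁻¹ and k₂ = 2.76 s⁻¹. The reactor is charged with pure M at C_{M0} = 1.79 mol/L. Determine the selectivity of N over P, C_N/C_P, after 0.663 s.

0.836

Solving the coupled first-order balances gives C_N(t) = [k₁/(k₂−k₁)]·C_{M0}·(e^(−k₁t) − e^(−k₂t)).
e^(−k₁t) = e^(−0.0791×0.663) = e^(−0.05244) = 0.9489; e^(−k₂t) = e^(−1.830) = 0.1604.
C_N = 0.0791×1.79/(2.76−0.0791) × (0.9489−0.1604) = 0.05281×0.7885 = 0.04164 mol/L.
C_M = C_{M0}e^(−k₁t) = 1.699 mol/L, so C_P = C_{M0}−C_M−C_N = 0.04981 mol/L; C_N/C_P = 0.836.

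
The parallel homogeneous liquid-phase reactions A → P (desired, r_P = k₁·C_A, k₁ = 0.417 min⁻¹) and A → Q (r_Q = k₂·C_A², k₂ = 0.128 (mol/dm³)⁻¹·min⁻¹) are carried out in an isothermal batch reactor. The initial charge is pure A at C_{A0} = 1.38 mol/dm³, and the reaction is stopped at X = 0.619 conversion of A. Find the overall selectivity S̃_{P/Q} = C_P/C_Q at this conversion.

C_A = C_{A0}(1−X) = 0.5258 mol/dm³.
Along a PFR/batch, dC_P/dC_A = −r_P/(r_P+r_Q) = −k₁/(k₁+k₂·C_A).
Integrating from C_{A0} to C_A: C_P = (0.417/0.128)·ln[(0.417+0.128·1.38)/(0.417+0.128·0.526)] = 3.258·ln(0.5936/0.4843) = 0.6632 mol/dm³.
C_Q = (C_{A0}−C_A)−C_P = 0.1910 mol/dm³; S̃_{P/Q} = 0.6632/0.1910 = 3.47.

3.47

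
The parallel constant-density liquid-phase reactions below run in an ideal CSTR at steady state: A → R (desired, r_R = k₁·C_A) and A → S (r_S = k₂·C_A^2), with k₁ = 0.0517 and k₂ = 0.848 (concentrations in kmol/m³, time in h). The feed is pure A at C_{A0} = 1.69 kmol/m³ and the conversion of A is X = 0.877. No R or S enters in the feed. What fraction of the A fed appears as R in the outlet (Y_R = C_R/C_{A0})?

0.199

Exit C_A = C_{A0}(1−X) = 1.69×0.123 = 0.2079 kmol/m³.
A CSTR operates uniformly at the exit composition, giving r_R = 0.01075 and r_S = 0.03664 (each k·C_A^n at C_A = 0.2079).
Fraction of consumed A going to R: r_R/(r_R+r_S) = 0.2268.
C_R = 0.2268·C_{A0}·X = 0.2268×1.69×0.877 = 0.336 kmol/m³; Y_R = C_R/C_{A0} = 0.199.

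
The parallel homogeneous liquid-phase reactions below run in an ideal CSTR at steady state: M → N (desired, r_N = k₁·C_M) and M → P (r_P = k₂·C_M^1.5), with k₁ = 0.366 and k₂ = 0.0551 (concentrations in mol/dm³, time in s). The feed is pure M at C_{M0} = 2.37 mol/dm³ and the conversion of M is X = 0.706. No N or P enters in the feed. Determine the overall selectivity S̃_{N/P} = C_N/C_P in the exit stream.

Exit C_M = C_{M0}(1−X) = 2.37×0.294 = 0.6968 mol/dm³.
In a CSTR the entire volume is at exit conditions, so r_N = 0.366×0.6968 = 0.2550 and r_P = 0.0551×0.6968^1.5 = 0.03205.
Overall selectivity = C_N/C_P = r_Nτ/(r_Pτ) = r_N/r_P = 7.96.

7.96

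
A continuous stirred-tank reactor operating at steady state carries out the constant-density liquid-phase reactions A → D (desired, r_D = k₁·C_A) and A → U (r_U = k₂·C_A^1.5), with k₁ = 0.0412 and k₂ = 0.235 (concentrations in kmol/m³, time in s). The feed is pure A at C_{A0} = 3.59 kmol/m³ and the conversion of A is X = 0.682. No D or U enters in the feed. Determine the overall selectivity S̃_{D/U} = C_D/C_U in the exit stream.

Exit C_A = C_{A0}(1−X) = 3.59×0.318 = 1.142 kmol/m³.
A CSTR operates uniformly at the exit composition, giving r_D = 0.04703 and r_U = 0.2866 (each k·C_A^n at C_A = 1.142).
Overall selectivity = C_D/C_U = r_Dτ/(r_Uτ) = r_D/r_U = 0.164.

0.164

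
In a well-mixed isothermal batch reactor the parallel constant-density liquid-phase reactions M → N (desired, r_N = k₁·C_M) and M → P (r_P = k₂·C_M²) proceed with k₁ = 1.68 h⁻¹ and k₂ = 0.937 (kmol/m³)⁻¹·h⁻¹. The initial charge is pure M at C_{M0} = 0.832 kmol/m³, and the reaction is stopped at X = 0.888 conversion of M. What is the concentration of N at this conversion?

C_M = C_{M0}(1−X) = 0.09318 kmol/m³.
Along a PFR/batch, dC_N/dC_M = −r_N/(r_N+r_P) = −k₁/(k₁+k₂·C_M).
Integrating from C_{M0} to C_M: C_N = (1.68/0.937)·ln[(1.68+0.937·0.832)/(1.68+0.937·0.0932)] = 1.793·ln(2.460/1.767) = 0.5926 kmol/m³.

0.593 kmol/m³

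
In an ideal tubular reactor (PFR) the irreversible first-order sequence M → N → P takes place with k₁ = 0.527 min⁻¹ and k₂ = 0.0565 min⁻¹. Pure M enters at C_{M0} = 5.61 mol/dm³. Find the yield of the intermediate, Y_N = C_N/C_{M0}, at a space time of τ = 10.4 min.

Solving the coupled first-order balances gives C_N(τ) = [k₁/(k₂−k₁)]·C_{M0}·(e^(−k₁τ) − e^(−k₂τ)).
e^(−k₁τ) = e^(−0.527×10.4) = e^(−5.481) = 0.004166; e^(−k₂τ) = e^(−0.5876) = 0.5557.
C_N = 0.527×5.61/(0.0565−0.527) × (0.004166−0.5557) = (-6.284)×(-0.5515) = 3.465 mol/dm³.
Y_N = C_N/C_{M0} = 3.465/5.61 = 0.618.

0.618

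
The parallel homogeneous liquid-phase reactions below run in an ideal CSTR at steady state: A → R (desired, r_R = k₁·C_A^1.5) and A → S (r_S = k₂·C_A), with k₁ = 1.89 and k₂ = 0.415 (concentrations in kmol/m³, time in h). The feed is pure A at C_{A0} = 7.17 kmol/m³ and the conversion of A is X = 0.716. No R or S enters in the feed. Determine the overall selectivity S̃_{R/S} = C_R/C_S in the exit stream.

6.50

Exit C_A = C_{A0}(1−X) = 7.17×0.284 = 2.036 kmol/m³.
Rates in a CSTR are evaluated at the outlet concentration: r_R = 1.89×2.036^1.5 = 5.492, r_S = 0.415×2.036 = 0.8451.
Overall selectivity = C_R/C_S = r_Rτ/(r_Sτ) = r_R/r_S = 6.50.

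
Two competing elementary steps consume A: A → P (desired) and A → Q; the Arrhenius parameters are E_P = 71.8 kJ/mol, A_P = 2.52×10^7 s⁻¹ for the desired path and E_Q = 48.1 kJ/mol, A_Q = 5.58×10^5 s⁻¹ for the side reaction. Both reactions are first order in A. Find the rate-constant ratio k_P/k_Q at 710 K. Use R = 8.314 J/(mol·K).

k_P/k_Q = (A_P/A_Q)·exp[−(E_P−E_Q)/(RT)] = (A_P/A_Q)·exp[(E_Q−E_P)/(RT)].
(E_Q−E_P)/(RT) = (48.1−71.8)×10³/(8.314×710) = -23700/5903 = -4.015.
k_P/k_Q = (2.52×10^7/5.58×10^5)·exp(-4.015) = 45.16 × 0.01804 = 0.815.

0.815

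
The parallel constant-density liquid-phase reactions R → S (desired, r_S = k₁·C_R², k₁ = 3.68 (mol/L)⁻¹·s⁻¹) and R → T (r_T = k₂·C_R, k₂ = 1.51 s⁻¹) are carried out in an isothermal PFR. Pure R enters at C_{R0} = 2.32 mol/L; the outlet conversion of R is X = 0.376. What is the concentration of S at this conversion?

C_R = C_{R0}(1−X) = 1.448 mol/L.
Along a PFR/batch, dC_T/dC_R = −r_T/(r_S+r_T) = −k₂/(k₂+k₁·C_R).
Integrating from C_{R0} to C_R: C_T = (1.51/3.68)·ln[(1.51+3.68·2.32)/(1.51+3.68·1.45)] = 0.4103·ln(10.05/6.837) = 0.1579 mol/L.
Then C_S = (C_{R0}−C_R) − C_T = 0.8723 − 0.1579 = 0.7144 mol/L.

0.714 mol/L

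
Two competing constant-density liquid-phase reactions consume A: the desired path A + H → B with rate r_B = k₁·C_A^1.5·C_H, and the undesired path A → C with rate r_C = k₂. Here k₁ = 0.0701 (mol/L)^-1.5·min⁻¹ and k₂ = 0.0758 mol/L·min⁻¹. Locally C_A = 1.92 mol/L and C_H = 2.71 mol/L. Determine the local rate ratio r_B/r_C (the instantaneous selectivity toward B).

S_{B/C} = r_B/r_C = (k₁·C_A^1.5·C_H)/(k₂) = (k₁/k₂)·C_A^1.5·C_H.
= (0.0701×1.920^1.5×2.710) / (0.0758) = 0.5054/0.07580 = 6.67.
Since the desired path is higher order in A, keeping C_A high (PFR or concentrated feed) favours B.

6.67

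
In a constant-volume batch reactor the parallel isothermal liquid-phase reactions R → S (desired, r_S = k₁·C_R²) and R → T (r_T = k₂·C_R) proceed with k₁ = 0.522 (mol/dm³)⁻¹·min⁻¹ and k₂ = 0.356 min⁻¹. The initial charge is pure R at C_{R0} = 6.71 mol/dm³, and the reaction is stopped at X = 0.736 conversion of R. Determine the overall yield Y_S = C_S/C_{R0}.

0.624

C_R = C_{R0}(1−X) = 1.771 mol/dm³.
Along a PFR/batch, dC_T/dC_R = −r_T/(r_S+r_T) = −k₂/(k₂+k₁·C_R).
Integrating from C_{R0} to C_R: C_T = (0.356/0.522)·ln[(0.356+0.522·6.71)/(0.356+0.522·1.77)] = 0.6820·ln(3.859/1.281) = 0.7522 mol/dm³.
Then C_S = (C_{R0}−C_R) − C_T = 4.939 − 0.7522 = 4.186 mol/dm³.
Y_S = C_S/C_{R0} = 4.186/6.71 = 0.624.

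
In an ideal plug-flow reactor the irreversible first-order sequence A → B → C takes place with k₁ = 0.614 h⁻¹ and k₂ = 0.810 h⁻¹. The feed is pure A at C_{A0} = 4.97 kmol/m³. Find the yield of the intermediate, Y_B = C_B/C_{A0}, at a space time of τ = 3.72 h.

0.165

Solving the coupled first-order balances gives C_B(τ) = [k₁/(k₂−k₁)]·C_{A0}·(e^(−k₁τ) − e^(−k₂τ)).
e^(−k₁τ) = e^(−0.614×3.72) = e^(−2.284) = 0.1019; e^(−k₂τ) = e^(−3.013) = 0.04913.
C_B = 0.614×4.97/(0.810−0.614) × (0.1019−0.04913) = 15.57×0.05273 = 0.8210 kmol/m³.
Y_B = C_B/C_{A0} = 0.8210/4.97 = 0.165.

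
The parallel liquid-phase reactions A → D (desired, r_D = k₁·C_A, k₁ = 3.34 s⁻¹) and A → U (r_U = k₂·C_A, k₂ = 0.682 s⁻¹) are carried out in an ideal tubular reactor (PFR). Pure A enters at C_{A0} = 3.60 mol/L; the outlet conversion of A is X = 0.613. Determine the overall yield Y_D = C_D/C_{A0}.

0.509

C_A = C_{A0}(1−X) = 1.393 mol/L.
Both paths are first order in A, so the instantaneous fraction to D is constant: dC_D/d(−C_A) = k₁/(k₁+k₂) = 0.8304.
C_D = 0.8304·(C_{A0}−C_A) = 0.8304×2.207 = 1.83 mol/L.
Y_D = C_D/C_{A0} = 1.833/3.60 = 0.509.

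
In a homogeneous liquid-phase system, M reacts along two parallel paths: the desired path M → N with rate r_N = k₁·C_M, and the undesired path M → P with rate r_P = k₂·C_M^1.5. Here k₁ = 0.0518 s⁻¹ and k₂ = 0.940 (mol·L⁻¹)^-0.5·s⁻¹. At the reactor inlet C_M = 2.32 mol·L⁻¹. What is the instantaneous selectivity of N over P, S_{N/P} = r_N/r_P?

0.0362

S_{N/P} = r_N/r_P = (k₁·C_M)/(k₂·C_M^1.5) = (k₁/k₂)·C_M^-0.5.
= (0.0518×2.320) / (0.940×2.320^1.5) = 0.1202/3.322 = 0.0362.
The undesired path is higher order in M, so low C_M (CSTR or dilute feed) favours N.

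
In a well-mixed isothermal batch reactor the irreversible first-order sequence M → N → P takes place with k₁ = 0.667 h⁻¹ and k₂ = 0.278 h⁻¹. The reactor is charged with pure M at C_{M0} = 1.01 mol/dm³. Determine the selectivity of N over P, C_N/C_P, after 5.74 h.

0.465

The intermediate concentration in a first-order A→B→C sequence is C_N = k₁C_{M0}(e^(−k₁t) − e^(−k₂t))/(k₂−k₁).
e^(−k₁t) = e^(−0.667×5.74) = e^(−3.829) = 0.02174; e^(−k₂t) = e^(−1.596) = 0.2028.
C_N = 0.667×1.01/(0.278−0.667) × (0.02174−0.2028) = (-1.732)×(-0.1810) = 0.3135 mol/dm³.
C_M = C_{M0}e^(−k₁t) = 0.02196 mol/dm³, so C_P = C_{M0}−C_M−C_N = 0.6745 mol/dm³; C_N/C_P = 0.465.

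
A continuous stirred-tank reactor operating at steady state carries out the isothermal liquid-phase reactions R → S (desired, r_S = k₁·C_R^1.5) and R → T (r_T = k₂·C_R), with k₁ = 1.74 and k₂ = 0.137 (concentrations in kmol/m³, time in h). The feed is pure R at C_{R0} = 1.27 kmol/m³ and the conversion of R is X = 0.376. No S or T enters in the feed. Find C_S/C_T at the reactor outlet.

Exit C_R = C_{R0}(1−X) = 1.27×0.624 = 0.7925 kmol/m³.
A CSTR operates uniformly at the exit composition, giving r_S = 1.228 and r_T = 0.1086 (each k·C_R^n at C_R = 0.7925).
Overall selectivity = C_S/C_T = r_Sτ/(r_Tτ) = r_S/r_T = 11.3.

11.3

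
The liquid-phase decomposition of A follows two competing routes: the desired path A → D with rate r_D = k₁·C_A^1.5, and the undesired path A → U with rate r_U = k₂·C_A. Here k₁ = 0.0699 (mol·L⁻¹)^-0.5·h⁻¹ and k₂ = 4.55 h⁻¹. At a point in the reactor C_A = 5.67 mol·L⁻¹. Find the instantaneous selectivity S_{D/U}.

0.0366

S_{D/U} = r_D/r_U = (k₁·C_A^1.5)/(k₂·C_A) = (k₁/k₂)·C_A^0.5.
= (0.0699×5.670^1.5) / (4.55×5.670) = 0.9437/25.80 = 0.0366.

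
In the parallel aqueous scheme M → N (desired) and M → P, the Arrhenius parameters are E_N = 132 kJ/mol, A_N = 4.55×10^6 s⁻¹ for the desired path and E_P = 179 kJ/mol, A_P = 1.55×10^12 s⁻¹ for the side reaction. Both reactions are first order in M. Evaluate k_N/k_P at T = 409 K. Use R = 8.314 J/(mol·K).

2.95

k_N/k_P = (A_N/A_P)·exp[−(E_N−E_P)/(RT)] = (A_N/A_P)·exp[(E_P−E_N)/(RT)].
(E_P−E_N)/(RT) = (179−132)×10³/(8.314×409) = 47000/3400 = 13.82.
k_N/k_P = (4.55×10^6/1.55×10^12)·exp(13.82) = 2.935×10^-6 × 1.006×10^6 = 2.95.
Since E_N < E_P, lowering the temperature improves selectivity toward N.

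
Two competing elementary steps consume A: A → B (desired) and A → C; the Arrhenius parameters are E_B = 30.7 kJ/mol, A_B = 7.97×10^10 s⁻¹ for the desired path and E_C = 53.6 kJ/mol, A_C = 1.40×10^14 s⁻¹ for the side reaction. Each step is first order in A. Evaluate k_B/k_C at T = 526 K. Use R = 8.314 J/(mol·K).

With equal orders, S_{B/C} = k_B/k_C = (A_B/A_C)·exp[(E_C−E_B)/(RT)].
(E_C−E_B)/(RT) = (53.6−30.7)×10³/(8.314×526) = 22900/4373 = 5.236.
k_B/k_C = (7.97×10^10/1.40×10^14)·exp(5.236) = 5.693×10^-4 × 188.0 = 0.107.
Since E_B < E_C, lowering the temperature improves selectivity toward B.

0.107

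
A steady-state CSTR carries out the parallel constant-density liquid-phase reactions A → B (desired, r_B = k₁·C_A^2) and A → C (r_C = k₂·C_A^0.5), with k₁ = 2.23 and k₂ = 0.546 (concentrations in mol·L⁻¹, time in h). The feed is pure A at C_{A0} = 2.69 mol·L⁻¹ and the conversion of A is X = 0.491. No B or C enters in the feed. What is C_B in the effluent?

1.15 mol·L⁻¹

Exit C_A = C_{A0}(1−X) = 2.69×0.509 = 1.369 mol·L⁻¹.
A CSTR operates uniformly at the exit composition, giving r_B = 4.181 and r_C = 0.6389 (each k·C_A^n at C_A = 1.369).
Fraction of consumed A going to B: r_B/(r_B+r_C) = 0.8674.
C_B = 0.8674·C_{A0}·X = 0.8674×2.69×0.491 = 1.15 mol·L⁻¹.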